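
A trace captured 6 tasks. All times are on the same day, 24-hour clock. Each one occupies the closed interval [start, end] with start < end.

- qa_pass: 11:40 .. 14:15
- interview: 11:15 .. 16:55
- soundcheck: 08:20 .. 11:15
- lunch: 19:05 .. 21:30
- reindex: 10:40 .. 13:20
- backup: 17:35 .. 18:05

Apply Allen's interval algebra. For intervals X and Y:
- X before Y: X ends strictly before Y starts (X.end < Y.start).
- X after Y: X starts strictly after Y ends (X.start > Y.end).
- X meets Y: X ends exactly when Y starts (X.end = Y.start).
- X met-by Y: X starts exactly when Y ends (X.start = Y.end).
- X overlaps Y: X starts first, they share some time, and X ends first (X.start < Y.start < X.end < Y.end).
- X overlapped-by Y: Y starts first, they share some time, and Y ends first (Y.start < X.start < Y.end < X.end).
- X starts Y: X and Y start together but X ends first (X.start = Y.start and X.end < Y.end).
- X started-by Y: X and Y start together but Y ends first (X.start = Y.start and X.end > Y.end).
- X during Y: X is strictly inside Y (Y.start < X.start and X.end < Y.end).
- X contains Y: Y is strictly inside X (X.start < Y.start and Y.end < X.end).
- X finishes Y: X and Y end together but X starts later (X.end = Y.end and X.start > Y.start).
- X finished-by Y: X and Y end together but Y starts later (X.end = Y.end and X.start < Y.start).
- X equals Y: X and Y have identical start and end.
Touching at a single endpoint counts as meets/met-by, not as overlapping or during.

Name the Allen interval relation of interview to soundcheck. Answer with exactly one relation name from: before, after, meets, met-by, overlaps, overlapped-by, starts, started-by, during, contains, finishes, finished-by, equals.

interview = [11:15, 16:55]; soundcheck = [08:20, 11:15].
Compare endpoints: interview.start > soundcheck.start, interview.start = soundcheck.end, interview.end > soundcheck.start, interview.end > soundcheck.end.
That pattern is 'met-by'.

met-by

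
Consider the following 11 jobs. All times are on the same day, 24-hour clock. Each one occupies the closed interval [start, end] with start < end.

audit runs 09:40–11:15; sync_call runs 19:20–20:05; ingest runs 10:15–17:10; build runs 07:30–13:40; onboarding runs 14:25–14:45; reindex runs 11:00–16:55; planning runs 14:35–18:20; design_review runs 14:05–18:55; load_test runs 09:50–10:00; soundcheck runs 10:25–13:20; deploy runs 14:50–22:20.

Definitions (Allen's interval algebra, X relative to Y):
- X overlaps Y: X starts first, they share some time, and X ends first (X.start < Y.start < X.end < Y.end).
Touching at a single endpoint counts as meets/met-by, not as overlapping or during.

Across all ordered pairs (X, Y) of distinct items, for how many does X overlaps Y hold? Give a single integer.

Checking all 110 ordered pairs for relation 'overlaps'; matching pairs in alphabetical order:
(audit, ingest): audit overlaps ingest ✓
(audit, reindex): audit overlaps reindex ✓
(audit, soundcheck): audit overlaps soundcheck ✓
(build, ingest): build overlaps ingest ✓
(build, reindex): build overlaps reindex ✓
(design_review, deploy): design_review overlaps deploy ✓
(ingest, deploy): ingest overlaps deploy ✓
(ingest, design_review): ingest overlaps design_review ✓
(ingest, planning): ingest overlaps planning ✓
(onboarding, planning): onboarding overlaps planning ✓
(planning, deploy): planning overlaps deploy ✓
(reindex, deploy): reindex overlaps deploy ✓
(reindex, design_review): reindex overlaps design_review ✓
(reindex, planning): reindex overlaps planning ✓
(soundcheck, reindex): soundcheck overlaps reindex ✓
Count: 15.

15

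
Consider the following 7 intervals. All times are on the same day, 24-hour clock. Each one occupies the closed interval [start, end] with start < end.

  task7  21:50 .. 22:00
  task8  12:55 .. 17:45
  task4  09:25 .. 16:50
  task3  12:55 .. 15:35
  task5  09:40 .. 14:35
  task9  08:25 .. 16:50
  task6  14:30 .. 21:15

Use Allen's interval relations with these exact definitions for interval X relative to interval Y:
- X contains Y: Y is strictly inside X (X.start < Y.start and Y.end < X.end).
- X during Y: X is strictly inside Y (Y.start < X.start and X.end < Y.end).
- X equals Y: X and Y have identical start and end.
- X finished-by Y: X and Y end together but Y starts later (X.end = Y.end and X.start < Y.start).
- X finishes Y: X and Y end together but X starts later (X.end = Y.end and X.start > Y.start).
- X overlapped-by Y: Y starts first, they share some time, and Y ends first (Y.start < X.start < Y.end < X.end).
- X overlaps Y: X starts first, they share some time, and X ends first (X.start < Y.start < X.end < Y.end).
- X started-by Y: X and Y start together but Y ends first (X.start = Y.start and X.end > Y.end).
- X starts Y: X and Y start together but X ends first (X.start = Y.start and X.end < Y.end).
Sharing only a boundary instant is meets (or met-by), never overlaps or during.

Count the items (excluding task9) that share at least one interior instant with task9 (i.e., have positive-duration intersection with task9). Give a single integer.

5

Target task9 = [08:25, 16:50].
task3 [12:55, 15:35] → during → counts.
task4 [09:25, 16:50] → finishes → counts.
task5 [09:40, 14:35] → during → counts.
task6 [14:30, 21:15] → overlapped-by → counts.
task7 [21:50, 22:00] → after → no.
task8 [12:55, 17:45] → overlapped-by → counts.
Total: 5.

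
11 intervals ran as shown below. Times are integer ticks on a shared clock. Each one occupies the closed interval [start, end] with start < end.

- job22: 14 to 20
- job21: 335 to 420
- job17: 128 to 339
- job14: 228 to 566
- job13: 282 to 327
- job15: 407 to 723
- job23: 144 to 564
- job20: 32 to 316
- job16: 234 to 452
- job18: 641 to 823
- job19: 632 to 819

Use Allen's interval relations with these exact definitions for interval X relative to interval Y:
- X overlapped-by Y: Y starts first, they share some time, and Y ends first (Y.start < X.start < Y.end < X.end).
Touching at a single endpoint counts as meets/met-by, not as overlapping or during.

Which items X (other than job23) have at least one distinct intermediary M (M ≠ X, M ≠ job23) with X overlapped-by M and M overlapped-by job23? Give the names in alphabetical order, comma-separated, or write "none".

Target job23 = [144, 564].
Intermediaries M with M overlapped-by job23: job14, job15.
Via job14 — items with X overlapped-by job14: job15.
Via job15 — items with X overlapped-by job15: job18, job19.
Union: job15, job18, job19.

job15, job18, job19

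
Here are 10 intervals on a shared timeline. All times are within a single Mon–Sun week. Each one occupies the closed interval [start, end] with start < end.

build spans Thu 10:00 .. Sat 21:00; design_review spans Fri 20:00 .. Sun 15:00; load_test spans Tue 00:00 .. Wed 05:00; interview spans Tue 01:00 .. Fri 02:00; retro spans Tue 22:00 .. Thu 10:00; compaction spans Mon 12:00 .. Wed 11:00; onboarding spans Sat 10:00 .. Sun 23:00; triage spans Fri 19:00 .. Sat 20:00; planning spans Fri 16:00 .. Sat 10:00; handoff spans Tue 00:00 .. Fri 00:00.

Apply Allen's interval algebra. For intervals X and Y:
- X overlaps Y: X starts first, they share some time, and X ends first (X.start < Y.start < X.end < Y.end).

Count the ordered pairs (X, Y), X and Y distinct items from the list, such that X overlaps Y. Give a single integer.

15

Checking all 90 ordered pairs for relation 'overlaps'; matching pairs in alphabetical order:
(build, design_review): build overlaps design_review ✓
(build, onboarding): build overlaps onboarding ✓
(compaction, handoff): compaction overlaps handoff ✓
(compaction, interview): compaction overlaps interview ✓
(compaction, retro): compaction overlaps retro ✓
(design_review, onboarding): design_review overlaps onboarding ✓
(handoff, build): handoff overlaps build ✓
(handoff, interview): handoff overlaps interview ✓
(interview, build): interview overlaps build ✓
(load_test, interview): load_test overlaps interview ✓
(load_test, retro): load_test overlaps retro ✓
(planning, design_review): planning overlaps design_review ✓
(planning, triage): planning overlaps triage ✓
(triage, design_review): triage overlaps design_review ✓
(triage, onboarding): triage overlaps onboarding ✓
Count: 15.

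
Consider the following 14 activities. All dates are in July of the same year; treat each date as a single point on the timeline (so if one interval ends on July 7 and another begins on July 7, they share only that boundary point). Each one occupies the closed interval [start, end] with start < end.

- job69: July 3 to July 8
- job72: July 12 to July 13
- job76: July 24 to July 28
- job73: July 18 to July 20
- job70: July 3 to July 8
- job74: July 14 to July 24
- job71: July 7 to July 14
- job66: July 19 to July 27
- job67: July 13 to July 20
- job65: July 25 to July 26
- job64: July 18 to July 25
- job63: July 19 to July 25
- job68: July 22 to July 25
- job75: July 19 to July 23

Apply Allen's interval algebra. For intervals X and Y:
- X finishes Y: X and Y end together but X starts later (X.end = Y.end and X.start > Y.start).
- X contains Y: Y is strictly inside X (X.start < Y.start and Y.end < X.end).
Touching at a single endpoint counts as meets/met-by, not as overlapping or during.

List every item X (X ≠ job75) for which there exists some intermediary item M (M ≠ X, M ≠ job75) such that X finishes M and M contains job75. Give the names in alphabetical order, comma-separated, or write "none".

Target job75 = [July 19, July 23].
Intermediaries M with M contains job75: job64, job74.
Via job64 — items with X finishes job64: job63, job68.
Via job74 — items with X finishes job74: none.
Union: job63, job68.

job63, job68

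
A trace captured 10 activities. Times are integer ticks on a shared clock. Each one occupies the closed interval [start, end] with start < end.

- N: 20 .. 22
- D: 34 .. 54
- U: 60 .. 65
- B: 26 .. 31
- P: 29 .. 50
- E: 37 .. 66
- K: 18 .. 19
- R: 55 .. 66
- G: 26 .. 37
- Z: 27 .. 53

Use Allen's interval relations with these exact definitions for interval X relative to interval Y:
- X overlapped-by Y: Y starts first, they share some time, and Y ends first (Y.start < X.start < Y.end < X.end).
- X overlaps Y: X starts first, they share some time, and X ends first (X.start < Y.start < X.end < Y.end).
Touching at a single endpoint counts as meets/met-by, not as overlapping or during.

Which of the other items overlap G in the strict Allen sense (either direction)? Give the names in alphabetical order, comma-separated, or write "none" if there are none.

D, P, Z

Target G = [26, 37].
B [26, 31] → starts → no.
D [34, 54] → overlapped-by → yes.
E [37, 66] → met-by → no.
K [18, 19] → before → no.
N [20, 22] → before → no.
P [29, 50] → overlapped-by → yes.
R [55, 66] → after → no.
U [60, 65] → after → no.
Z [27, 53] → overlapped-by → yes.
Result: D, P, Z.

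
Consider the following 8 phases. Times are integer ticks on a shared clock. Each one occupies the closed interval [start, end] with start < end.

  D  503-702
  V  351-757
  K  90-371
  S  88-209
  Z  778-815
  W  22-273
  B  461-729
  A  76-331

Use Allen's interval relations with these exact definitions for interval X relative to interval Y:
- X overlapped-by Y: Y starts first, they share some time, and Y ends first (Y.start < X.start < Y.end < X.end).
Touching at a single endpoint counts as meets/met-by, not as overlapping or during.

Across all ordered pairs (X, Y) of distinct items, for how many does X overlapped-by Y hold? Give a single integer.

5

Checking all 56 ordered pairs for relation 'overlapped-by'; matching pairs in alphabetical order:
(A, W): A overlapped-by W ✓
(K, A): K overlapped-by A ✓
(K, S): K overlapped-by S ✓
(K, W): K overlapped-by W ✓
(V, K): V overlapped-by K ✓
Count: 5.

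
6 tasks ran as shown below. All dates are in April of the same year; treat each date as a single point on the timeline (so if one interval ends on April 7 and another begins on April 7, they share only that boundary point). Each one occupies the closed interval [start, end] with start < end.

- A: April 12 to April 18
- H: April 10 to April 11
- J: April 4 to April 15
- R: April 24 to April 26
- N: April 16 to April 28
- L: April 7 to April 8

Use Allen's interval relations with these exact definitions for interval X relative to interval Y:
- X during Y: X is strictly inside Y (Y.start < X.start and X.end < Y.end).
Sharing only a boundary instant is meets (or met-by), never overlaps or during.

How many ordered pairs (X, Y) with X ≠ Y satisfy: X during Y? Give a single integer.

3

Checking all 30 ordered pairs for relation 'during'; matching pairs in alphabetical order:
(H, J): H during J ✓
(L, J): L during J ✓
(R, N): R during N ✓
Count: 3.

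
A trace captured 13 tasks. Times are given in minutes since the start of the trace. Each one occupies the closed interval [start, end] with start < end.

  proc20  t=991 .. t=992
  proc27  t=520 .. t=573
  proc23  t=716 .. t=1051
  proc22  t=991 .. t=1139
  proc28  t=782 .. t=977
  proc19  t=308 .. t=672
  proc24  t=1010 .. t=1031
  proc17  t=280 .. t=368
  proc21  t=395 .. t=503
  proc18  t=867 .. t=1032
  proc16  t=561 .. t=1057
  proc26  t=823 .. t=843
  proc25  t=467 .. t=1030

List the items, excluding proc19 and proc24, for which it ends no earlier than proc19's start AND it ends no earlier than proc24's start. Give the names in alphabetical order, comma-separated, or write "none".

Conditions: its end is no earlier than proc19's start (X.end >= t=308) AND its end is no earlier than proc24's start (X.end >= t=1010).
proc16: end t=1057 >= t=308? ✓; end t=1057 >= t=1010? ✓ → yes.
proc17: end t=368 >= t=308? ✓; end t=368 >= t=1010? ✗ → no.
proc18: end t=1032 >= t=308? ✓; end t=1032 >= t=1010? ✓ → yes.
proc20: end t=992 >= t=308? ✓; end t=992 >= t=1010? ✗ → no.
proc21: end t=503 >= t=308? ✓; end t=503 >= t=1010? ✗ → no.
proc22: end t=1139 >= t=308? ✓; end t=1139 >= t=1010? ✓ → yes.
proc23: end t=1051 >= t=308? ✓; end t=1051 >= t=1010? ✓ → yes.
proc25: end t=1030 >= t=308? ✓; end t=1030 >= t=1010? ✓ → yes.
proc26: end t=843 >= t=308? ✓; end t=843 >= t=1010? ✗ → no.
proc27: end t=573 >= t=308? ✓; end t=573 >= t=1010? ✗ → no.
proc28: end t=977 >= t=308? ✓; end t=977 >= t=1010? ✗ → no.
Result: proc16, proc18, proc22, proc23, proc25.

proc16, proc18, proc22, proc23, proc25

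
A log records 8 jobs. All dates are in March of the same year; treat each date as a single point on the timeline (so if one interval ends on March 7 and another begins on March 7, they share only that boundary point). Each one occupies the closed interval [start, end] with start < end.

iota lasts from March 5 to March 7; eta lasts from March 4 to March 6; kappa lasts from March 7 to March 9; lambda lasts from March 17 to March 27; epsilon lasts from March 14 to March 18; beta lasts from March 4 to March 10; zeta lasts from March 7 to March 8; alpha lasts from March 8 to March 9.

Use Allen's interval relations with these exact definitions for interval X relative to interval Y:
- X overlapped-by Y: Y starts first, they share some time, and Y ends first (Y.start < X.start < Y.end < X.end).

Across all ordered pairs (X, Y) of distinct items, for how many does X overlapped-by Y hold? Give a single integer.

2

Checking all 56 ordered pairs for relation 'overlapped-by'; matching pairs in alphabetical order:
(iota, eta): iota overlapped-by eta ✓
(lambda, epsilon): lambda overlapped-by epsilon ✓
Count: 2.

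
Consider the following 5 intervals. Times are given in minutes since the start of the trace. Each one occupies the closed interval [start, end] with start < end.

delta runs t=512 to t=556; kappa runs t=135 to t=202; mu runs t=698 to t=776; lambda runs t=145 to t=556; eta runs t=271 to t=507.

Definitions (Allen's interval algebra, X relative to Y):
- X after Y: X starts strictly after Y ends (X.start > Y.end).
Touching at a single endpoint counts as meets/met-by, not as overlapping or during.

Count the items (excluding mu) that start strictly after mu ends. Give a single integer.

0

Target mu = [t=698, t=776].
delta [t=512, t=556] → before → no.
eta [t=271, t=507] → before → no.
kappa [t=135, t=202] → before → no.
lambda [t=145, t=556] → before → no.
Total: 0.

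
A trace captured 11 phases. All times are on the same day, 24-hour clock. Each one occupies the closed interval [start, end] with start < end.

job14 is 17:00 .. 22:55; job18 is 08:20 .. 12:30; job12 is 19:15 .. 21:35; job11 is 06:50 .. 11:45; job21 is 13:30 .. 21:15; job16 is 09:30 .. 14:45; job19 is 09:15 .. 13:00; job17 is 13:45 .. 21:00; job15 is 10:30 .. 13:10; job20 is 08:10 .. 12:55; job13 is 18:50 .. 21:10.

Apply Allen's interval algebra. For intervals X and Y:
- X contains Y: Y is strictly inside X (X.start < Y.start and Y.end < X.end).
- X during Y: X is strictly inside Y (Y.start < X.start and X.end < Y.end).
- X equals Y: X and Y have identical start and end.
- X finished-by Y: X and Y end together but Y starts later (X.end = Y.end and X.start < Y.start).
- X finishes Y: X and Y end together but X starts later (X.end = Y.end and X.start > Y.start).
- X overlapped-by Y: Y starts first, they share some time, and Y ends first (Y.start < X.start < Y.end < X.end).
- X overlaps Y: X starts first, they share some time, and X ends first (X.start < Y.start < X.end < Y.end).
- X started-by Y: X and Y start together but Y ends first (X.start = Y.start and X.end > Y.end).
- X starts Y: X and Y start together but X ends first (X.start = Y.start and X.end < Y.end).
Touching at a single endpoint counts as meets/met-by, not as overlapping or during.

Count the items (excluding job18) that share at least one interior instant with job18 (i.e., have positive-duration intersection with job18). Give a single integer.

Target job18 = [08:20, 12:30].
job11 [06:50, 11:45] → overlaps → counts.
job12 [19:15, 21:35] → after → no.
job13 [18:50, 21:10] → after → no.
job14 [17:00, 22:55] → after → no.
job15 [10:30, 13:10] → overlapped-by → counts.
job16 [09:30, 14:45] → overlapped-by → counts.
job17 [13:45, 21:00] → after → no.
job19 [09:15, 13:00] → overlapped-by → counts.
job20 [08:10, 12:55] → contains → counts.
job21 [13:30, 21:15] → after → no.
Total: 5.

5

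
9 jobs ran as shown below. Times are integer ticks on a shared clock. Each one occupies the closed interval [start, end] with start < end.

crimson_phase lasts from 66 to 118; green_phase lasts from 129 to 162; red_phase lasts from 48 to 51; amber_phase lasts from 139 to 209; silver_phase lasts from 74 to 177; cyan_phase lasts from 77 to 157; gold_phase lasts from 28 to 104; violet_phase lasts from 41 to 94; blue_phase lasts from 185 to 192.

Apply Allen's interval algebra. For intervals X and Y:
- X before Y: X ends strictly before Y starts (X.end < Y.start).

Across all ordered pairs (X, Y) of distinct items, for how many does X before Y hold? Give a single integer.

18

Checking all 72 ordered pairs for relation 'before'; matching pairs in alphabetical order:
(crimson_phase, amber_phase): crimson_phase before amber_phase ✓
(crimson_phase, blue_phase): crimson_phase before blue_phase ✓
(crimson_phase, green_phase): crimson_phase before green_phase ✓
(cyan_phase, blue_phase): cyan_phase before blue_phase ✓
(gold_phase, amber_phase): gold_phase before amber_phase ✓
(gold_phase, blue_phase): gold_phase before blue_phase ✓
(gold_phase, green_phase): gold_phase before green_phase ✓
(green_phase, blue_phase): green_phase before blue_phase ✓
(red_phase, amber_phase): red_phase before amber_phase ✓
(red_phase, blue_phase): red_phase before blue_phase ✓
(red_phase, crimson_phase): red_phase before crimson_phase ✓
(red_phase, cyan_phase): red_phase before cyan_phase ✓
(red_phase, green_phase): red_phase before green_phase ✓
(red_phase, silver_phase): red_phase before silver_phase ✓
(silver_phase, blue_phase): silver_phase before blue_phase ✓
(violet_phase, amber_phase): violet_phase before amber_phase ✓
(violet_phase, blue_phase): violet_phase before blue_phase ✓
(violet_phase, green_phase): violet_phase before green_phase ✓
Count: 18.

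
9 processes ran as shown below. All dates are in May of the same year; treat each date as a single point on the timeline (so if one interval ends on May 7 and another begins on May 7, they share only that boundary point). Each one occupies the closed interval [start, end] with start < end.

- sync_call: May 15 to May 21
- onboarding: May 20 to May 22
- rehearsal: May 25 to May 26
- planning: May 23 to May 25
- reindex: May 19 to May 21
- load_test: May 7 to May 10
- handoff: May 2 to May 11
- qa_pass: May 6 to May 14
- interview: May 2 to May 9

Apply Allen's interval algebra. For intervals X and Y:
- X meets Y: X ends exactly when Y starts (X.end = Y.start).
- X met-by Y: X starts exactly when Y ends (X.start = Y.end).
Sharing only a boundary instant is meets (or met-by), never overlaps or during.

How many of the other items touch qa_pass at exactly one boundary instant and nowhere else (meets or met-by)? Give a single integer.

Target qa_pass = [May 6, May 14].
handoff [May 2, May 11] → overlaps → no.
interview [May 2, May 9] → overlaps → no.
load_test [May 7, May 10] → during → no.
onboarding [May 20, May 22] → after → no.
planning [May 23, May 25] → after → no.
rehearsal [May 25, May 26] → after → no.
reindex [May 19, May 21] → after → no.
sync_call [May 15, May 21] → after → no.
Total: 0.

0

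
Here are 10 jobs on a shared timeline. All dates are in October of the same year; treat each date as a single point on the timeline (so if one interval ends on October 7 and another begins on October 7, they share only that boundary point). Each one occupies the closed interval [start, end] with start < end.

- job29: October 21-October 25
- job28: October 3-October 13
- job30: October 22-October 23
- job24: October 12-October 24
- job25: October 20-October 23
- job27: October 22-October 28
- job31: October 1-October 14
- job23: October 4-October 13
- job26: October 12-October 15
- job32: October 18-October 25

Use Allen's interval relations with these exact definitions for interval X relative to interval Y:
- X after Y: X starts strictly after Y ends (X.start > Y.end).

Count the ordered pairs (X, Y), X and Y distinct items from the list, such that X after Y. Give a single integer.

Checking all 90 ordered pairs for relation 'after'; matching pairs in alphabetical order:
(job25, job23): job25 after job23 ✓
(job25, job26): job25 after job26 ✓
(job25, job28): job25 after job28 ✓
(job25, job31): job25 after job31 ✓
(job27, job23): job27 after job23 ✓
(job27, job26): job27 after job26 ✓
(job27, job28): job27 after job28 ✓
(job27, job31): job27 after job31 ✓
(job29, job23): job29 after job23 ✓
(job29, job26): job29 after job26 ✓
(job29, job28): job29 after job28 ✓
(job29, job31): job29 after job31 ✓
(job30, job23): job30 after job23 ✓
(job30, job26): job30 after job26 ✓
(job30, job28): job30 after job28 ✓
(job30, job31): job30 after job31 ✓
(job32, job23): job32 after job23 ✓
(job32, job26): job32 after job26 ✓
(job32, job28): job32 after job28 ✓
(job32, job31): job32 after job31 ✓
Count: 20.

20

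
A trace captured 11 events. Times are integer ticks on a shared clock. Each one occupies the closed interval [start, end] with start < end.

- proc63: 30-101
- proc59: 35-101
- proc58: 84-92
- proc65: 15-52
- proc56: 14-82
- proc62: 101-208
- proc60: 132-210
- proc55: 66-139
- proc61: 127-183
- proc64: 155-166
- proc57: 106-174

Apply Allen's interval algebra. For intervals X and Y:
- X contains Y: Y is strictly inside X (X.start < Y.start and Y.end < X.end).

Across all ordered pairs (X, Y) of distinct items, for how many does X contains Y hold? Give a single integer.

Checking all 110 ordered pairs for relation 'contains'; matching pairs in alphabetical order:
(proc55, proc58): proc55 contains proc58 ✓
(proc56, proc65): proc56 contains proc65 ✓
(proc57, proc64): proc57 contains proc64 ✓
(proc59, proc58): proc59 contains proc58 ✓
(proc60, proc64): proc60 contains proc64 ✓
(proc61, proc64): proc61 contains proc64 ✓
(proc62, proc57): proc62 contains proc57 ✓
(proc62, proc61): proc62 contains proc61 ✓
(proc62, proc64): proc62 contains proc64 ✓
(proc63, proc58): proc63 contains proc58 ✓
Count: 10.

10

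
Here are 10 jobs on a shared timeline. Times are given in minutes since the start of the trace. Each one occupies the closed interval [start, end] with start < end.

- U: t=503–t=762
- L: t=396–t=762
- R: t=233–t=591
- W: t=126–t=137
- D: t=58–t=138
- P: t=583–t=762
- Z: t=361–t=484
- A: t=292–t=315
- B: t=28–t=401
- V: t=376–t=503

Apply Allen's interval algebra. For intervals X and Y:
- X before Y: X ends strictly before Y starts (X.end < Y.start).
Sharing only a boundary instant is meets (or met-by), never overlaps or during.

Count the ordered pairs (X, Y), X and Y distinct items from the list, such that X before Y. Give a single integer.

Checking all 90 ordered pairs for relation 'before'; matching pairs in alphabetical order:
(A, L): A before L ✓
(A, P): A before P ✓
(A, U): A before U ✓
(A, V): A before V ✓
(A, Z): A before Z ✓
(B, P): B before P ✓
(B, U): B before U ✓
(D, A): D before A ✓
(D, L): D before L ✓
(D, P): D before P ✓
(D, R): D before R ✓
(D, U): D before U ✓
(D, V): D before V ✓
(D, Z): D before Z ✓
(V, P): V before P ✓
(W, A): W before A ✓
(W, L): W before L ✓
(W, P): W before P ✓
(W, R): W before R ✓
(W, U): W before U ✓
(W, V): W before V ✓
(W, Z): W before Z ✓
(Z, P): Z before P ✓
(Z, U): Z before U ✓
Count: 24.

24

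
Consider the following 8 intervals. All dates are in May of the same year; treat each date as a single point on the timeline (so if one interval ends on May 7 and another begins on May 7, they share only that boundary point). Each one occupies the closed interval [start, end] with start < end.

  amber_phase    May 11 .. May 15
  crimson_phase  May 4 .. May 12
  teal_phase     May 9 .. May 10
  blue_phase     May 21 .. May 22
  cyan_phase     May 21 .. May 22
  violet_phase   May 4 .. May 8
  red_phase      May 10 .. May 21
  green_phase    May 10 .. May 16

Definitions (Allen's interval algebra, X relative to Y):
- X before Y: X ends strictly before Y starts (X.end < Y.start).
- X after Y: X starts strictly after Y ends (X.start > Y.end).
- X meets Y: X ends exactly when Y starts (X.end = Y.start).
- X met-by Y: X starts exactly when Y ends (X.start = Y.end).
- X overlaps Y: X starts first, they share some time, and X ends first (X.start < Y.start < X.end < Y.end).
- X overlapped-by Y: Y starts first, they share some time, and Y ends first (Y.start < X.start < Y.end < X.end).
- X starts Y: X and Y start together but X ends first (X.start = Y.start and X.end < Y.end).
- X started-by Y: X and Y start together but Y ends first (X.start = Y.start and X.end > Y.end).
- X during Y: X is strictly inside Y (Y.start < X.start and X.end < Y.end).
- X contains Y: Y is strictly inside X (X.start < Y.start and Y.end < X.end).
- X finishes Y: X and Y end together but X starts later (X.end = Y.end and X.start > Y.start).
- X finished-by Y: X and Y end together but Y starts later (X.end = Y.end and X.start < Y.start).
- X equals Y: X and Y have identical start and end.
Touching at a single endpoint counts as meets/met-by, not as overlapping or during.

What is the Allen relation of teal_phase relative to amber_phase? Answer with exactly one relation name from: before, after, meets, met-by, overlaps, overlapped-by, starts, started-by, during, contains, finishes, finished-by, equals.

before

teal_phase = [May 9, May 10]; amber_phase = [May 11, May 15].
Compare endpoints: teal_phase.start < amber_phase.start, teal_phase.start < amber_phase.end, teal_phase.end < amber_phase.start, teal_phase.end < amber_phase.end.
That pattern is 'before'.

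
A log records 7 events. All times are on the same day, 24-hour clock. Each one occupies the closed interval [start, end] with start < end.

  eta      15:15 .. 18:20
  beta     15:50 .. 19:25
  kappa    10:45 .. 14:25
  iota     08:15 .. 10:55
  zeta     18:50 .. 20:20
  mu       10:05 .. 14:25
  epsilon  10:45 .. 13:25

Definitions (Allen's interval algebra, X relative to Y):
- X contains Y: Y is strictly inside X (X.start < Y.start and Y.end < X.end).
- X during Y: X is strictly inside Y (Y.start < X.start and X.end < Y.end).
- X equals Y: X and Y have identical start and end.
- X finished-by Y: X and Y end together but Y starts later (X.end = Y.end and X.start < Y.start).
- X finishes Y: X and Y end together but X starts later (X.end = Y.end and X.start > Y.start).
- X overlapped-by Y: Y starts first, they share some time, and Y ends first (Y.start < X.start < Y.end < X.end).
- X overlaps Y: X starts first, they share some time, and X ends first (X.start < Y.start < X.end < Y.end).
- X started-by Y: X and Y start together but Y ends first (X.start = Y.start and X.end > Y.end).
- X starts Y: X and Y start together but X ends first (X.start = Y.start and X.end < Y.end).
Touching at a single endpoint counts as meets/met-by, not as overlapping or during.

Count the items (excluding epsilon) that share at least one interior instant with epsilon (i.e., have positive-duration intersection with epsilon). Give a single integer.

3

Target epsilon = [10:45, 13:25].
beta [15:50, 19:25] → after → no.
eta [15:15, 18:20] → after → no.
iota [08:15, 10:55] → overlaps → counts.
kappa [10:45, 14:25] → started-by → counts.
mu [10:05, 14:25] → contains → counts.
zeta [18:50, 20:20] → after → no.
Total: 3.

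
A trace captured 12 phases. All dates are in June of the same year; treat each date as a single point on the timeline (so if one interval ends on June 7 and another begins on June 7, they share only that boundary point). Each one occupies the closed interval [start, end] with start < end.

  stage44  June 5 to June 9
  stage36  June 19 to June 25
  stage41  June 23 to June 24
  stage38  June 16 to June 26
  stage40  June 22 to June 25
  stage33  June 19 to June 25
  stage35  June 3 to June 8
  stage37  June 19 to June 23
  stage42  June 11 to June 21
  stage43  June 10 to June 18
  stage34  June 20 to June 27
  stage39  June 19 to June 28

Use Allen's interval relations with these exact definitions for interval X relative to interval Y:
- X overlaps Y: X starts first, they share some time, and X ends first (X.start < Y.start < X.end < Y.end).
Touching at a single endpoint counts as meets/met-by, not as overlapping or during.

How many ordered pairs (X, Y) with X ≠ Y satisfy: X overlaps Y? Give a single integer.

Checking all 132 ordered pairs for relation 'overlaps'; matching pairs in alphabetical order:
(stage33, stage34): stage33 overlaps stage34 ✓
(stage35, stage44): stage35 overlaps stage44 ✓
(stage36, stage34): stage36 overlaps stage34 ✓
(stage37, stage34): stage37 overlaps stage34 ✓
(stage37, stage40): stage37 overlaps stage40 ✓
(stage38, stage34): stage38 overlaps stage34 ✓
(stage38, stage39): stage38 overlaps stage39 ✓
(stage42, stage33): stage42 overlaps stage33 ✓
(stage42, stage34): stage42 overlaps stage34 ✓
(stage42, stage36): stage42 overlaps stage36 ✓
(stage42, stage37): stage42 overlaps stage37 ✓
(stage42, stage38): stage42 overlaps stage38 ✓
(stage42, stage39): stage42 overlaps stage39 ✓
(stage43, stage38): stage43 overlaps stage38 ✓
(stage43, stage42): stage43 overlaps stage42 ✓
Count: 15.

15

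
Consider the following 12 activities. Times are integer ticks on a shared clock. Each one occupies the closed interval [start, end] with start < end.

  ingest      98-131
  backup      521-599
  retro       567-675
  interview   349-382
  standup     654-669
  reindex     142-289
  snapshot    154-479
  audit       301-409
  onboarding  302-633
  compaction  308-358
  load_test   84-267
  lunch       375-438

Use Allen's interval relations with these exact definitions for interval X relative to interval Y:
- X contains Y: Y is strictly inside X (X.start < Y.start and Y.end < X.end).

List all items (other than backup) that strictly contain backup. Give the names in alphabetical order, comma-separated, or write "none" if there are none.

Target backup = [521, 599].
audit [301, 409] → before → no.
compaction [308, 358] → before → no.
ingest [98, 131] → before → no.
interview [349, 382] → before → no.
load_test [84, 267] → before → no.
lunch [375, 438] → before → no.
onboarding [302, 633] → contains → yes.
reindex [142, 289] → before → no.
retro [567, 675] → overlapped-by → no.
snapshot [154, 479] → before → no.
standup [654, 669] → after → no.
Result: onboarding.

onboarding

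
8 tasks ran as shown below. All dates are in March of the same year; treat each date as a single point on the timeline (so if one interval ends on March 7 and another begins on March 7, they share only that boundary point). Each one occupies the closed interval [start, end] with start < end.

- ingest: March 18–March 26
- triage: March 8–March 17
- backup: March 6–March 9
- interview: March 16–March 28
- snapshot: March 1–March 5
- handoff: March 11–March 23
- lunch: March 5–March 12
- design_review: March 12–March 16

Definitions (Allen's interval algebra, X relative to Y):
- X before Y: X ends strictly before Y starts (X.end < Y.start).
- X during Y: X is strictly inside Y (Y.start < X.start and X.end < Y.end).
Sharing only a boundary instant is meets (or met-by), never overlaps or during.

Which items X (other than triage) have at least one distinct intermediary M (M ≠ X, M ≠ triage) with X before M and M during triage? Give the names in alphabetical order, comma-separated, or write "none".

Target triage = [March 8, March 17].
Intermediaries M with M during triage: design_review.
Via design_review — items with X before design_review: backup, snapshot.
Union: backup, snapshot.

backup, snapshot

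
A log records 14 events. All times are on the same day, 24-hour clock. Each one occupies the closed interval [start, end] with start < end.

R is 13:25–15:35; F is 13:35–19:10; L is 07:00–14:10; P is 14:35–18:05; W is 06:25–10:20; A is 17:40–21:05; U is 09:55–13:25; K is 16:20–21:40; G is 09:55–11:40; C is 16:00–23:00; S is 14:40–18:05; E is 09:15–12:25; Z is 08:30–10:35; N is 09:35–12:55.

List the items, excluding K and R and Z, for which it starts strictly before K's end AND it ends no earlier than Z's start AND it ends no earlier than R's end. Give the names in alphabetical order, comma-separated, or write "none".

Conditions: its start is strictly before K's end (X.start < 21:40) AND its end is no earlier than Z's start (X.end >= 08:30) AND its end is no earlier than R's end (X.end >= 15:35).
A: start 17:40 < 21:40? ✓; end 21:05 >= 08:30? ✓; end 21:05 >= 15:35? ✓ → yes.
C: start 16:00 < 21:40? ✓; end 23:00 >= 08:30? ✓; end 23:00 >= 15:35? ✓ → yes.
E: start 09:15 < 21:40? ✓; end 12:25 >= 08:30? ✓; end 12:25 >= 15:35? ✗ → no.
F: start 13:35 < 21:40? ✓; end 19:10 >= 08:30? ✓; end 19:10 >= 15:35? ✓ → yes.
G: start 09:55 < 21:40? ✓; end 11:40 >= 08:30? ✓; end 11:40 >= 15:35? ✗ → no.
L: start 07:00 < 21:40? ✓; end 14:10 >= 08:30? ✓; end 14:10 >= 15:35? ✗ → no.
N: start 09:35 < 21:40? ✓; end 12:55 >= 08:30? ✓; end 12:55 >= 15:35? ✗ → no.
P: start 14:35 < 21:40? ✓; end 18:05 >= 08:30? ✓; end 18:05 >= 15:35? ✓ → yes.
S: start 14:40 < 21:40? ✓; end 18:05 >= 08:30? ✓; end 18:05 >= 15:35? ✓ → yes.
U: start 09:55 < 21:40? ✓; end 13:25 >= 08:30? ✓; end 13:25 >= 15:35? ✗ → no.
W: start 06:25 < 21:40? ✓; end 10:20 >= 08:30? ✓; end 10:20 >= 15:35? ✗ → no.
Result: A, C, F, P, S.

A, C, F, P, S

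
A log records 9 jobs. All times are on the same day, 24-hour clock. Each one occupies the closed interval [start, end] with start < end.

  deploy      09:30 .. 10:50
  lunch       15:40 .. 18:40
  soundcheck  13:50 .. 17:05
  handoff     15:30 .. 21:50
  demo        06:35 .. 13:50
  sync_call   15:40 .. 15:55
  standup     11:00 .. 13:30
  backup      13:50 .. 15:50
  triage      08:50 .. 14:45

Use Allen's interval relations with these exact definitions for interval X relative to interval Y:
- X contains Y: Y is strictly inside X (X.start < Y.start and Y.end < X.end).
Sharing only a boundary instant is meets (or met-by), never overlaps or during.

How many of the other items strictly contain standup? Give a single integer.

Target standup = [11:00, 13:30].
backup [13:50, 15:50] → after → no.
demo [06:35, 13:50] → contains → counts.
deploy [09:30, 10:50] → before → no.
handoff [15:30, 21:50] → after → no.
lunch [15:40, 18:40] → after → no.
soundcheck [13:50, 17:05] → after → no.
sync_call [15:40, 15:55] → after → no.
triage [08:50, 14:45] → contains → counts.
Total: 2.

2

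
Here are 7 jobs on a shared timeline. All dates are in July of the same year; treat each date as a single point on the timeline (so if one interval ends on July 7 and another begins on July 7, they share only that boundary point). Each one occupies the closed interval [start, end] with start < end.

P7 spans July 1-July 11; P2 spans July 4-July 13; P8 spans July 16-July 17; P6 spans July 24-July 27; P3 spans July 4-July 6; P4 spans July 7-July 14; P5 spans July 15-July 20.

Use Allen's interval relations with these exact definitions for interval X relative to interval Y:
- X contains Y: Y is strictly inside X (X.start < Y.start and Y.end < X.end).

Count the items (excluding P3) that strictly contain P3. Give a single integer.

Target P3 = [July 4, July 6].
P2 [July 4, July 13] → started-by → no.
P4 [July 7, July 14] → after → no.
P5 [July 15, July 20] → after → no.
P6 [July 24, July 27] → after → no.
P7 [July 1, July 11] → contains → counts.
P8 [July 16, July 17] → after → no.
Total: 1.

1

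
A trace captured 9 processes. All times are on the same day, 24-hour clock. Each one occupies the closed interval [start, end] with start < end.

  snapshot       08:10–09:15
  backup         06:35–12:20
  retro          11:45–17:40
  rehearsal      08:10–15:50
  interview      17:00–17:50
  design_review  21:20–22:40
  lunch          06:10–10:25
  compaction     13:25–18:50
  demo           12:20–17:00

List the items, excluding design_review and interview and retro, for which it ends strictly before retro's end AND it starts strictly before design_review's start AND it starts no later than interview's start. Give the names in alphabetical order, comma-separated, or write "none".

Conditions: its end is strictly before retro's end (X.end < 17:40) AND its start is strictly before design_review's start (X.start < 21:20) AND its start is no later than interview's start (X.start <= 17:00).
backup: end 12:20 < 17:40? ✓; start 06:35 < 21:20? ✓; start 06:35 <= 17:00? ✓ → yes.
compaction: end 18:50 < 17:40? ✗; start 13:25 < 21:20? ✓; start 13:25 <= 17:00? ✓ → no.
demo: end 17:00 < 17:40? ✓; start 12:20 < 21:20? ✓; start 12:20 <= 17:00? ✓ → yes.
lunch: end 10:25 < 17:40? ✓; start 06:10 < 21:20? ✓; start 06:10 <= 17:00? ✓ → yes.
rehearsal: end 15:50 < 17:40? ✓; start 08:10 < 21:20? ✓; start 08:10 <= 17:00? ✓ → yes.
snapshot: end 09:15 < 17:40? ✓; start 08:10 < 21:20? ✓; start 08:10 <= 17:00? ✓ → yes.
Result: backup, demo, lunch, rehearsal, snapshot.

backup, demo, lunch, rehearsal, snapshot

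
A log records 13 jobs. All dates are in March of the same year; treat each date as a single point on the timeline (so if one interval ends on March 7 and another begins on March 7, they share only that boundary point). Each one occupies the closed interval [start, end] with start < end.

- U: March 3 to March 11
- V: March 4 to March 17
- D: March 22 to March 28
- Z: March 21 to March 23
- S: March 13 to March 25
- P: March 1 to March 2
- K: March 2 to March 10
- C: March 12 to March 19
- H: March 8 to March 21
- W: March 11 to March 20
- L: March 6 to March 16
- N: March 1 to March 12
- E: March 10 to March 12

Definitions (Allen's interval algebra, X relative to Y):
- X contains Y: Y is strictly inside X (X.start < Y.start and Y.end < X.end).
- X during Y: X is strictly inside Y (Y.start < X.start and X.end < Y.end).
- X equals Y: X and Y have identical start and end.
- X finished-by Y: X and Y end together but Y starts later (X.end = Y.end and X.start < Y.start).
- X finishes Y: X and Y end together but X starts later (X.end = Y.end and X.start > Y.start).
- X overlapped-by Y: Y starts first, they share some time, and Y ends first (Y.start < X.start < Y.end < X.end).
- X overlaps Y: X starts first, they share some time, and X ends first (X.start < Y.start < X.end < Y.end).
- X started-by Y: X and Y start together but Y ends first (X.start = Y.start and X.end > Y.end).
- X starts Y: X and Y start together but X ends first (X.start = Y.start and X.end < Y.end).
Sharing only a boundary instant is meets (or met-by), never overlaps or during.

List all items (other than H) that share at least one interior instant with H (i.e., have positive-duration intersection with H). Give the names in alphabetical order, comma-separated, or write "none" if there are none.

C, E, K, L, N, S, U, V, W

Target H = [March 8, March 21].
C [March 12, March 19] → during → yes.
D [March 22, March 28] → after → no.
E [March 10, March 12] → during → yes.
K [March 2, March 10] → overlaps → yes.
L [March 6, March 16] → overlaps → yes.
N [March 1, March 12] → overlaps → yes.
P [March 1, March 2] → before → no.
S [March 13, March 25] → overlapped-by → yes.
U [March 3, March 11] → overlaps → yes.
V [March 4, March 17] → overlaps → yes.
W [March 11, March 20] → during → yes.
Z [March 21, March 23] → met-by → no.
Result: C, E, K, L, N, S, U, V, W.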